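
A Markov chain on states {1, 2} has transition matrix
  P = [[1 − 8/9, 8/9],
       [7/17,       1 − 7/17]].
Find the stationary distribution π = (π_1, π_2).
π_1 = 63/199, π_2 = 136/199

Solve πP = π with π_1 + π_2 = 1. From πP = π: π_1 · (1 − 8/9) + π_2 · 7/17 = π_1 ⇒ π_2 · 7/17 = π_1 · 8/9 ⇒ π_2/π_1 = (8/9)/(7/17) = 136/63. Together with π_1 + π_2 = 1:
  π_1 = (7/17)/(8/9 + 7/17) = (7/17)/(199/153) = 63/199,
  π_2 = (8/9)/(8/9 + 7/17) = (8/9)/(199/153) = 136/199.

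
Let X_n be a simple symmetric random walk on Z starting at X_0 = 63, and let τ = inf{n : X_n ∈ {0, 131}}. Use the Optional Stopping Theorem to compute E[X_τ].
E[X_τ] = 63

X_n is a martingale and τ is a bounded-mean stopping time (indeed τ is finite a.s. with bounded expectation since the walk is in a bounded region). By the OST, E[X_τ] = E[X_0] = 63. Equivalently: E[X_τ] = 131 · P(hit 131 first) + 0 · P(hit 0 first) = 131 · (63/131) = 63.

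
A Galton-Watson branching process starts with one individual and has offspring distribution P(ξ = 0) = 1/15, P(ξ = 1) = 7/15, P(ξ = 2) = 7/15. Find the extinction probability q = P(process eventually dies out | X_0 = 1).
q = 1/7

The pgf is f(s) = 1/15 + 7/15·s + 7/15·s². The extinction probability q is the smallest fixed point of f in [0, 1]. Setting s = f(s):
  7/15·s² + (7/15 − 1)·s + 1/15 = 0
  7/15·s² − (1/15 + 7/15)·s + 1/15 = 0
which factors as (s − 1)·(7/15·s − 1/15) = 0, giving roots s = 1 and s = (1/15)/(7/15) = 1/7.
Mean offspring μ = 7/15 + 2·7/15 = 7/5 > 1 (supercritical), so q < 1. The extinction probability is the smaller root: q = (1/15)/(7/15) = 1/7.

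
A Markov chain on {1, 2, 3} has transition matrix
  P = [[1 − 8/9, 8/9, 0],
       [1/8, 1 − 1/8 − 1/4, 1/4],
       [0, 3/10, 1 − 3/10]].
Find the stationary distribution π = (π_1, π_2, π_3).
π = (27/379, 192/379, 160/379)

This is a birth-death chain on three states, which satisfies detailed balance: π_1 · P_{12} = π_2 · P_{21} and π_2 · P_{23} = π_3 · P_{32}.
From π_1 · 8/9 = π_2 · 1/8: π_2/π_1 = (8/9)/(1/8) = 64/9.
From π_2 · 1/4 = π_3 · 3/10: π_3/π_2 = (1/4)/(3/10) = 5/6.
Take π_1 proportional to 1; then unnormalized π = (1, 64/9, 160/27). Normalize by dividing by the sum 379/27:
  π = (27/379, 192/379, 160/379).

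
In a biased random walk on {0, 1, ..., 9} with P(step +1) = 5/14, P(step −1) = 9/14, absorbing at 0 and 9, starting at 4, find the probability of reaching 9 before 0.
P(hit 9 before 0) = (1 − (9/5)^4) / (1 − (9/5)^9) = 4637500/96366841

Let u_k denote P(reach 9 before 0 | start at k). Boundary: u_0 = 0, u_9 = 1. Recurrence: u_k = 5/14·u_{k+1} + 9/14·u_{k-1} for 1 ≤ k ≤ 8. Try u_k = A + B·r^k with r = q/p = (9/14)/(5/14) = 9/5. Substitution satisfies the recurrence; boundary conditions give:
  u_k = (1 − r^k) / (1 − r^N) = (1 − (9/5)^4) / (1 − (9/5)^9) = 4637500/96366841.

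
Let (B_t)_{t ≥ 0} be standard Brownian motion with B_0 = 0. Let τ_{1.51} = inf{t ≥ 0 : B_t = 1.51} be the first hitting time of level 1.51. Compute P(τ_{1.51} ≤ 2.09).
P(τ_{1.51} ≤ 2.09) = 2(1 − Φ(1.51/√2.09)) = 2(1 − Φ(1.0445)) ≈ 0.2963

By the reflection principle for standard BM, P(τ_b ≤ t) = 2 · P(B_t ≥ b). Since B_t ~ N(0, t), P(B_t ≥ 1.51) = 1 − Φ(1.51/√t) = 1 − Φ(1.51/√2.09) = 1 − Φ(1.0445) ≈ 0.14813. Doubling: P(τ_{1.51} ≤ 2.09) ≈ 2 · 0.14813 = 0.29626 ≈ 0.2963.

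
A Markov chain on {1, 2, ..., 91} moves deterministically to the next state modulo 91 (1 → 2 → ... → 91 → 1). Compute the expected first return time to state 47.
E[T_47 | X_0 = 47] = 91

The chain cycles deterministically, so starting at state 47 it returns in exactly 91 steps. Equivalently, the stationary distribution is uniform π_j = 1/91 for every state j, so by Kac's formula E[T_47] = 1/π_47 = 91.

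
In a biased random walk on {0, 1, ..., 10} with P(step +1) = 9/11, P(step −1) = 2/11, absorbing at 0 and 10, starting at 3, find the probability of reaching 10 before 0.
P(hit 10 before 0) = (1 − (2/9)^3) / (1 − (2/9)^10) = 492645807/498111911

Let u_k denote P(reach 10 before 0 | start at k). Boundary: u_0 = 0, u_10 = 1. Recurrence: u_k = 9/11·u_{k+1} + 2/11·u_{k-1} for 1 ≤ k ≤ 9. Try u_k = A + B·r^k with r = q/p = (2/11)/(9/11) = 2/9. Substitution satisfies the recurrence; boundary conditions give:
  u_k = (1 − r^k) / (1 − r^N) = (1 − (2/9)^3) / (1 − (2/9)^10) = 492645807/498111911.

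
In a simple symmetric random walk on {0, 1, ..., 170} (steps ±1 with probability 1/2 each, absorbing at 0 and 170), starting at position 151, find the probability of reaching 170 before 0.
P(hit 170 before 0) = 151/170

Let u_k = P(hit 170 before 0 | start at k). Then u_0 = 0, u_170 = 1, and u_k = u_{k-1}/2 + u_{k+1}/2 for 1 ≤ k ≤ 169. This harmonic recurrence is solved by u_k = k/170, giving u_151 = 151/170.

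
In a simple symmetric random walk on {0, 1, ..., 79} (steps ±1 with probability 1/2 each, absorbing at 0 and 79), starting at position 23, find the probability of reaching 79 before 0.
P(hit 79 before 0) = 23/79

Let u_k = P(hit 79 before 0 | start at k). Then u_0 = 0, u_79 = 1, and u_k = u_{k-1}/2 + u_{k+1}/2 for 1 ≤ k ≤ 78. This harmonic recurrence is solved by u_k = k/79, giving u_23 = 23/79.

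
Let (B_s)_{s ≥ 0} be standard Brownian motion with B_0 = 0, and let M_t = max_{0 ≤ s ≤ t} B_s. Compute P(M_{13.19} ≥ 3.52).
P(M_{13.19} ≥ 3.52) = 2·P(B_{13.19} ≥ 3.52) = 2(1 − Φ(3.52/√13.19)) ≈ 0.3324

By the reflection principle for Brownian motion, P(M_t ≥ a) = 2 · P(B_t ≥ a) for a ≥ 0. Since B_t ~ N(0, t), P(B_t ≥ 3.52) = 1 − Φ(3.52/√t) = 1 − Φ(3.52/√13.19) = 1 − Φ(0.9692). So
  P(M_{13.19} ≥ 3.52) = 2(1 − Φ(0.9692)) ≈ 0.3324.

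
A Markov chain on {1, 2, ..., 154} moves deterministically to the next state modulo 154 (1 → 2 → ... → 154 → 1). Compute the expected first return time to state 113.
E[T_113 | X_0 = 113] = 154

The chain cycles deterministically, so starting at state 113 it returns in exactly 154 steps. Equivalently, the stationary distribution is uniform π_j = 1/154 for every state j, so by Kac's formula E[T_113] = 1/π_113 = 154.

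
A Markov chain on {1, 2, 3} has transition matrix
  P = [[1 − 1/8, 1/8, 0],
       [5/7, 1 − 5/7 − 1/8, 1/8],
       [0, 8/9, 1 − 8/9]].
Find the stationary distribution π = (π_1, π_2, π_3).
π = (2560/3071, 448/3071, 63/3071)

This is a birth-death chain on three states, which satisfies detailed balance: π_1 · P_{12} = π_2 · P_{21} and π_2 · P_{23} = π_3 · P_{32}.
From π_1 · 1/8 = π_2 · 5/7: π_2/π_1 = (1/8)/(5/7) = 7/40.
From π_2 · 1/8 = π_3 · 8/9: π_3/π_2 = (1/8)/(8/9) = 9/64.
Take π_1 proportional to 1; then unnormalized π = (1, 7/40, 63/2560). Normalize by dividing by the sum 3071/2560:
  π = (2560/3071, 448/3071, 63/3071).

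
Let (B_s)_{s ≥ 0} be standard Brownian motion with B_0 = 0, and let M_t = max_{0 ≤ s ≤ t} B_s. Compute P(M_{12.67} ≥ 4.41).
P(M_{12.67} ≥ 4.41) = 2·P(B_{12.67} ≥ 4.41) = 2(1 − Φ(4.41/√12.67)) ≈ 0.2154

By the reflection principle for Brownian motion, P(M_t ≥ a) = 2 · P(B_t ≥ a) for a ≥ 0. Since B_t ~ N(0, t), P(B_t ≥ 4.41) = 1 − Φ(4.41/√t) = 1 − Φ(4.41/√12.67) = 1 − Φ(1.2389). So
  P(M_{12.67} ≥ 4.41) = 2(1 − Φ(1.2389)) ≈ 0.2154.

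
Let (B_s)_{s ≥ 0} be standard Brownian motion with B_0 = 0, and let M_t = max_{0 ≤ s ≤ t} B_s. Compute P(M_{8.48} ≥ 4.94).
P(M_{8.48} ≥ 4.94) = 2·P(B_{8.48} ≥ 4.94) = 2(1 − Φ(4.94/√8.48)) ≈ 0.0898

By the reflection principle for Brownian motion, P(M_t ≥ a) = 2 · P(B_t ≥ a) for a ≥ 0. Since B_t ~ N(0, t), P(B_t ≥ 4.94) = 1 − Φ(4.94/√t) = 1 − Φ(4.94/√8.48) = 1 − Φ(1.6964). So
  P(M_{8.48} ≥ 4.94) = 2(1 − Φ(1.6964)) ≈ 0.0898.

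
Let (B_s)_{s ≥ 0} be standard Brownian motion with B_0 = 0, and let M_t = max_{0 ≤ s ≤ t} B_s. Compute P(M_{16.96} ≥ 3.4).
P(M_{16.96} ≥ 3.4) = 2·P(B_{16.96} ≥ 3.4) = 2(1 − Φ(3.4/√16.96)) ≈ 0.4090

By the reflection principle for Brownian motion, P(M_t ≥ a) = 2 · P(B_t ≥ a) for a ≥ 0. Since B_t ~ N(0, t), P(B_t ≥ 3.4) = 1 − Φ(3.4/√t) = 1 − Φ(3.4/√16.96) = 1 − Φ(0.8256). So
  P(M_{16.96} ≥ 3.4) = 2(1 − Φ(0.8256)) ≈ 0.4090.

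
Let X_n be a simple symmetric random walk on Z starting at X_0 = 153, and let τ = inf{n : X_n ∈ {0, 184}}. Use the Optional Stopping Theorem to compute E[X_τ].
E[X_τ] = 153

X_n is a martingale and τ is a bounded-mean stopping time (indeed τ is finite a.s. with bounded expectation since the walk is in a bounded region). By the OST, E[X_τ] = E[X_0] = 153. Equivalently: E[X_τ] = 184 · P(hit 184 first) + 0 · P(hit 0 first) = 184 · (153/184) = 153.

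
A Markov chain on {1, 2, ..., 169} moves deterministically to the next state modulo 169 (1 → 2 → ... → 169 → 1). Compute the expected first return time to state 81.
E[T_81 | X_0 = 81] = 169

The chain cycles deterministically, so starting at state 81 it returns in exactly 169 steps. Equivalently, the stationary distribution is uniform π_j = 1/169 for every state j, so by Kac's formula E[T_81] = 1/π_81 = 169.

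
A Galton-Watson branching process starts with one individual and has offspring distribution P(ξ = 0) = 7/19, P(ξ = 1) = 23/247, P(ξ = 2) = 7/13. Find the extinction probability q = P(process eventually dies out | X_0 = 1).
q = 13/19

The pgf is f(s) = 7/19 + 23/247·s + 7/13·s². The extinction probability q is the smallest fixed point of f in [0, 1]. Setting s = f(s):
  7/13·s² + (23/247 − 1)·s + 7/19 = 0
  7/13·s² − (7/19 + 7/13)·s + 7/19 = 0
which factors as (s − 1)·(7/13·s − 7/19) = 0, giving roots s = 1 and s = (7/19)/(7/13) = 13/19.
Mean offspring μ = 23/247 + 2·7/13 = 289/247 > 1 (supercritical), so q < 1. The extinction probability is the smaller root: q = (7/19)/(7/13) = 13/19.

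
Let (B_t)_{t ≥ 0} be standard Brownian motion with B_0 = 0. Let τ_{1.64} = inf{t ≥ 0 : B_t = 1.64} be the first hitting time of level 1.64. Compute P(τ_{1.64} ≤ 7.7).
P(τ_{1.64} ≤ 7.7) = 2(1 − Φ(1.64/√7.7)) = 2(1 − Φ(0.5910)) ≈ 0.5545

By the reflection principle for standard BM, P(τ_b ≤ t) = 2 · P(B_t ≥ b). Since B_t ~ N(0, t), P(B_t ≥ 1.64) = 1 − Φ(1.64/√t) = 1 − Φ(1.64/√7.7) = 1 − Φ(0.5910) ≈ 0.27726. Doubling: P(τ_{1.64} ≤ 7.7) ≈ 2 · 0.27726 = 0.55452 ≈ 0.5545.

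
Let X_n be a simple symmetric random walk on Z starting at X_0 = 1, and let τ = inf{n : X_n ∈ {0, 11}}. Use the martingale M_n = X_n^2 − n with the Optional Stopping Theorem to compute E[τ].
E[τ] = 10

M_n = X_n^2 − n is a martingale (since E[X_{n+1}^2 | F_n] = X_n^2 + 1). By OST (τ has finite mean in a bounded region), E[M_τ] = E[M_0] = X_0^2 − 0 = 1^2 = 1. Also E[M_τ] = E[X_τ^2] − E[τ]. The walk exits at 0 or 11, with P(hit 11 first) = 1/11, so E[X_τ^2] = 11^2 · 1/11 + 0 = 11. Thus E[τ] = E[X_τ^2] − E[M_τ] = 11 − 1 = 10 = 1(11 − 1) = 10.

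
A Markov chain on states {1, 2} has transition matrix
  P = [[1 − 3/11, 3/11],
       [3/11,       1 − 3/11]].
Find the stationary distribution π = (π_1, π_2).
π_1 = 1/2, π_2 = 1/2

Solve πP = π with π_1 + π_2 = 1. From πP = π: π_1 · (1 − 3/11) + π_2 · 3/11 = π_1 ⇒ π_2 · 3/11 = π_1 · 3/11 ⇒ π_2/π_1 = (3/11)/(3/11) = 1. Together with π_1 + π_2 = 1:
  π_1 = (3/11)/(3/11 + 3/11) = (3/11)/(6/11) = 1/2,
  π_2 = (3/11)/(3/11 + 3/11) = (3/11)/(6/11) = 1/2.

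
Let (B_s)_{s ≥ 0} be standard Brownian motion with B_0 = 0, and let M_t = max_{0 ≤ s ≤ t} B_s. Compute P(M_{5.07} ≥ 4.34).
P(M_{5.07} ≥ 4.34) = 2·P(B_{5.07} ≥ 4.34) = 2(1 − Φ(4.34/√5.07)) ≈ 0.0539

By the reflection principle for Brownian motion, P(M_t ≥ a) = 2 · P(B_t ≥ a) for a ≥ 0. Since B_t ~ N(0, t), P(B_t ≥ 4.34) = 1 − Φ(4.34/√t) = 1 − Φ(4.34/√5.07) = 1 − Φ(1.9275). So
  P(M_{5.07} ≥ 4.34) = 2(1 − Φ(1.9275)) ≈ 0.0539.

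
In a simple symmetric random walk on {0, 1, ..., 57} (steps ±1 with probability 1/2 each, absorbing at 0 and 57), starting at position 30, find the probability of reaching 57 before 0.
P(hit 57 before 0) = 30/57 = 10/19

Let u_k = P(hit 57 before 0 | start at k). Then u_0 = 0, u_57 = 1, and u_k = u_{k-1}/2 + u_{k+1}/2 for 1 ≤ k ≤ 56. This harmonic recurrence is solved by u_k = k/57, giving u_30 = 30/57 = 10/19.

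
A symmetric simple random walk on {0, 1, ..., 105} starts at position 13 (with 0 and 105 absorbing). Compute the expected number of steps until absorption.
E[τ | X_0 = 13] = 1196

Let v_k = E[τ | X_0 = k]. Boundary: v_0 = v_105 = 0. Recurrence: v_k = 1 + (v_{k-1} + v_{k+1})/2 for 1 ≤ k ≤ 104. The particular solution to v_k − (v_{k-1} + v_{k+1})/2 = 1 is v_k = −k^2. Adding homogeneous solution A + B k and matching boundaries gives v_k = k (105 − k). Substituting k = 13: v_13 = 13 · 92 = 1196.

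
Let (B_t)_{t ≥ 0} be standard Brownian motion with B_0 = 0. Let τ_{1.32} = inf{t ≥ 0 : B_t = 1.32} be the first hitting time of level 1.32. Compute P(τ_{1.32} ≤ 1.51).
P(τ_{1.32} ≤ 1.51) = 2(1 − Φ(1.32/√1.51)) = 2(1 − Φ(1.0742)) ≈ 0.2827

By the reflection principle for standard BM, P(τ_b ≤ t) = 2 · P(B_t ≥ b). Since B_t ~ N(0, t), P(B_t ≥ 1.32) = 1 − Φ(1.32/√t) = 1 − Φ(1.32/√1.51) = 1 − Φ(1.0742) ≈ 0.14137. Doubling: P(τ_{1.32} ≤ 1.51) ≈ 2 · 0.14137 = 0.28274 ≈ 0.2827.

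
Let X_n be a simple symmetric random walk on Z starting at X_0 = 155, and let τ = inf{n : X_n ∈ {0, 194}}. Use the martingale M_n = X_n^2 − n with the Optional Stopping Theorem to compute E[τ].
E[τ] = 6045

M_n = X_n^2 − n is a martingale (since E[X_{n+1}^2 | F_n] = X_n^2 + 1). By OST (τ has finite mean in a bounded region), E[M_τ] = E[M_0] = X_0^2 − 0 = 155^2 = 24025. Also E[M_τ] = E[X_τ^2] − E[τ]. The walk exits at 0 or 194, with P(hit 194 first) = 155/194, so E[X_τ^2] = 194^2 · 155/194 + 0 = 30070. Thus E[τ] = E[X_τ^2] − E[M_τ] = 30070 − 24025 = 6045 = 155(194 − 155) = 6045.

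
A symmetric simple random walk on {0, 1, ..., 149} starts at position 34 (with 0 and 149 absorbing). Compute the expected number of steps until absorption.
E[τ | X_0 = 34] = 3910

Let v_k = E[τ | X_0 = k]. Boundary: v_0 = v_149 = 0. Recurrence: v_k = 1 + (v_{k-1} + v_{k+1})/2 for 1 ≤ k ≤ 148. The particular solution to v_k − (v_{k-1} + v_{k+1})/2 = 1 is v_k = −k^2. Adding homogeneous solution A + B k and matching boundaries gives v_k = k (149 − k). Substituting k = 34: v_34 = 34 · 115 = 3910.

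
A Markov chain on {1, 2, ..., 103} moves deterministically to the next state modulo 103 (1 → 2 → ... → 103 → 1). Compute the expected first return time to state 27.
E[T_27 | X_0 = 27] = 103

The chain cycles deterministically, so starting at state 27 it returns in exactly 103 steps. Equivalently, the stationary distribution is uniform π_j = 1/103 for every state j, so by Kac's formula E[T_27] = 1/π_27 = 103.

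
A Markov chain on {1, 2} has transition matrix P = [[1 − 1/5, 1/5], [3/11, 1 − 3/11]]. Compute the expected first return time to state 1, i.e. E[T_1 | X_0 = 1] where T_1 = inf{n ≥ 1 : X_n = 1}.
E[T_1 | X_0 = 1] = 1/π_1 = 26/15

For an irreducible recurrent Markov chain with stationary distribution π, E[T_i | X_0 = i] = 1/π_i (Kac's formula). Here π_1 = (3/11)/(1/5 + 3/11) = (3/11)/(26/55) = 15/26, so E[T_1 | X_0 = 1] = 1/π_1 = (1/5 + 3/11)/(3/11) = (26/55)/(3/11) = 26/15.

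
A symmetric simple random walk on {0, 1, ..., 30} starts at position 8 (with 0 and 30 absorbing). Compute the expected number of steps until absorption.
E[τ | X_0 = 8] = 176

Let v_k = E[τ | X_0 = k]. Boundary: v_0 = v_30 = 0. Recurrence: v_k = 1 + (v_{k-1} + v_{k+1})/2 for 1 ≤ k ≤ 29. The particular solution to v_k − (v_{k-1} + v_{k+1})/2 = 1 is v_k = −k^2. Adding homogeneous solution A + B k and matching boundaries gives v_k = k (30 − k). Substituting k = 8: v_8 = 8 · 22 = 176.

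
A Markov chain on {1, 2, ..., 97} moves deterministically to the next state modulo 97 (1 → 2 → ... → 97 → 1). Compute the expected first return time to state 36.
E[T_36 | X_0 = 36] = 97

The chain cycles deterministically, so starting at state 36 it returns in exactly 97 steps. Equivalently, the stationary distribution is uniform π_j = 1/97 for every state j, so by Kac's formula E[T_36] = 1/π_36 = 97.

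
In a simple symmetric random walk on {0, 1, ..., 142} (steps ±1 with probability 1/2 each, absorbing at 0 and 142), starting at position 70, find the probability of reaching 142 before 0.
P(hit 142 before 0) = 70/142 = 35/71

Let u_k = P(hit 142 before 0 | start at k). Then u_0 = 0, u_142 = 1, and u_k = u_{k-1}/2 + u_{k+1}/2 for 1 ≤ k ≤ 141. This harmonic recurrence is solved by u_k = k/142, giving u_70 = 70/142 = 35/71.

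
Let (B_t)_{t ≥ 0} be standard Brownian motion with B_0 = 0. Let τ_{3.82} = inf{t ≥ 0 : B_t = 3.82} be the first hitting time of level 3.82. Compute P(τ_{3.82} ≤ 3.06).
P(τ_{3.82} ≤ 3.06) = 2(1 − Φ(3.82/√3.06)) = 2(1 − Φ(2.1837)) ≈ 0.0290

By the reflection principle for standard BM, P(τ_b ≤ t) = 2 · P(B_t ≥ b). Since B_t ~ N(0, t), P(B_t ≥ 3.82) = 1 − Φ(3.82/√t) = 1 − Φ(3.82/√3.06) = 1 − Φ(2.1837) ≈ 0.01449. Doubling: P(τ_{3.82} ≤ 3.06) ≈ 2 · 0.01449 = 0.02898 ≈ 0.0290.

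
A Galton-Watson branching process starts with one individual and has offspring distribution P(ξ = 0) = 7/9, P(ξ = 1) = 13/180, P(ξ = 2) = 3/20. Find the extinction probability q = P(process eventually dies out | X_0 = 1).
q = 1

Mean offspring μ = 0·7/9 + 1·13/180 + 2·3/20 = 67/180 ≤ 1. For μ ≤ 1 with offspring not concentrated at 1, the Galton-Watson process goes extinct almost surely, so q = 1.
(Algebraic check: The pgf is f(s) = 7/9 + 13/180·s + 3/20·s². The extinction probability q is the smallest fixed point of f in [0, 1]. Setting s = f(s):
  3/20·s² + (13/180 − 1)·s + 7/9 = 0
  3/20·s² − (7/9 + 3/20)·s + 7/9 = 0
which factors as (s − 1)·(3/20·s − 7/9) = 0, giving roots s = 1 and s = (7/9)/(3/20) = 140/27. Since 140/27 ≥ 1, the smallest root in [0, 1] is s = 1.)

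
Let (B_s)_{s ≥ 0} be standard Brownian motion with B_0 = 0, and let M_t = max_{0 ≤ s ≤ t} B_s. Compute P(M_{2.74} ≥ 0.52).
P(M_{2.74} ≥ 0.52) = 2·P(B_{2.74} ≥ 0.52) = 2(1 − Φ(0.52/√2.74)) ≈ 0.7534

By the reflection principle for Brownian motion, P(M_t ≥ a) = 2 · P(B_t ≥ a) for a ≥ 0. Since B_t ~ N(0, t), P(B_t ≥ 0.52) = 1 − Φ(0.52/√t) = 1 − Φ(0.52/√2.74) = 1 − Φ(0.3141). So
  P(M_{2.74} ≥ 0.52) = 2(1 − Φ(0.3141)) ≈ 0.7534.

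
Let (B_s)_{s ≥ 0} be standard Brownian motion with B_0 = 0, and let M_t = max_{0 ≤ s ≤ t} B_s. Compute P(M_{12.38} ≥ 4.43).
P(M_{12.38} ≥ 4.43) = 2·P(B_{12.38} ≥ 4.43) = 2(1 − Φ(4.43/√12.38)) ≈ 0.2080

By the reflection principle for Brownian motion, P(M_t ≥ a) = 2 · P(B_t ≥ a) for a ≥ 0. Since B_t ~ N(0, t), P(B_t ≥ 4.43) = 1 − Φ(4.43/√t) = 1 − Φ(4.43/√12.38) = 1 − Φ(1.2591). So
  P(M_{12.38} ≥ 4.43) = 2(1 − Φ(1.2591)) ≈ 0.2080.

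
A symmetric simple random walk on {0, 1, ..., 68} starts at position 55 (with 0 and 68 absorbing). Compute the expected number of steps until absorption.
E[τ | X_0 = 55] = 715

Let v_k = E[τ | X_0 = k]. Boundary: v_0 = v_68 = 0. Recurrence: v_k = 1 + (v_{k-1} + v_{k+1})/2 for 1 ≤ k ≤ 67. The particular solution to v_k − (v_{k-1} + v_{k+1})/2 = 1 is v_k = −k^2. Adding homogeneous solution A + B k and matching boundaries gives v_k = k (68 − k). Substituting k = 55: v_55 = 55 · 13 = 715.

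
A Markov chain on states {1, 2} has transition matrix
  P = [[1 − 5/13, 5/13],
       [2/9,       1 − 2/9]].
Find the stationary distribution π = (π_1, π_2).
π_1 = 26/71, π_2 = 45/71

Solve πP = π with π_1 + π_2 = 1. From πP = π: π_1 · (1 − 5/13) + π_2 · 2/9 = π_1 ⇒ π_2 · 2/9 = π_1 · 5/13 ⇒ π_2/π_1 = (5/13)/(2/9) = 45/26. Together with π_1 + π_2 = 1:
  π_1 = (2/9)/(5/13 + 2/9) = (2/9)/(71/117) = 26/71,
  π_2 = (5/13)/(5/13 + 2/9) = (5/13)/(71/117) = 45/71.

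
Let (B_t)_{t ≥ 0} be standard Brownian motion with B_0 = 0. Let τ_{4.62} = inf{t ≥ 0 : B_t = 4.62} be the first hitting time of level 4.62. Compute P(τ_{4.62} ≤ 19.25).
P(τ_{4.62} ≤ 19.25) = 2(1 − Φ(4.62/√19.25)) = 2(1 − Φ(1.0530)) ≈ 0.2923

By the reflection principle for standard BM, P(τ_b ≤ t) = 2 · P(B_t ≥ b). Since B_t ~ N(0, t), P(B_t ≥ 4.62) = 1 − Φ(4.62/√t) = 1 − Φ(4.62/√19.25) = 1 − Φ(1.0530) ≈ 0.14617. Doubling: P(τ_{4.62} ≤ 19.25) ≈ 2 · 0.14617 = 0.29234 ≈ 0.2923.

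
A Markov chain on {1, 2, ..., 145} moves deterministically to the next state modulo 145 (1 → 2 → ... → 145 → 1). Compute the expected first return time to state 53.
E[T_53 | X_0 = 53] = 145

The chain cycles deterministically, so starting at state 53 it returns in exactly 145 steps. Equivalently, the stationary distribution is uniform π_j = 1/145 for every state j, so by Kac's formula E[T_53] = 1/π_53 = 145.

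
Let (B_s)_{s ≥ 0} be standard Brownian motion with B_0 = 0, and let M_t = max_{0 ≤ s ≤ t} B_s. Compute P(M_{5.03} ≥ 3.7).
P(M_{5.03} ≥ 3.7) = 2·P(B_{5.03} ≥ 3.7) = 2(1 − Φ(3.7/√5.03)) ≈ 0.0990

By the reflection principle for Brownian motion, P(M_t ≥ a) = 2 · P(B_t ≥ a) for a ≥ 0. Since B_t ~ N(0, t), P(B_t ≥ 3.7) = 1 − Φ(3.7/√t) = 1 − Φ(3.7/√5.03) = 1 − Φ(1.6497). So
  P(M_{5.03} ≥ 3.7) = 2(1 − Φ(1.6497)) ≈ 0.0990.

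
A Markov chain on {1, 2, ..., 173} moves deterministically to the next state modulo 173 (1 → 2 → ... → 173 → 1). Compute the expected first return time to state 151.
E[T_151 | X_0 = 151] = 173

The chain cycles deterministically, so starting at state 151 it returns in exactly 173 steps. Equivalently, the stationary distribution is uniform π_j = 1/173 for every state j, so by Kac's formula E[T_151] = 1/π_151 = 173.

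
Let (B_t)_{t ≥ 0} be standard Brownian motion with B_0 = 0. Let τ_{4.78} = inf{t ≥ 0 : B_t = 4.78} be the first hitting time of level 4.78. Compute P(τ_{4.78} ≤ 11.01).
P(τ_{4.78} ≤ 11.01) = 2(1 − Φ(4.78/√11.01)) = 2(1 − Φ(1.4406)) ≈ 0.1497

By the reflection principle for standard BM, P(τ_b ≤ t) = 2 · P(B_t ≥ b). Since B_t ~ N(0, t), P(B_t ≥ 4.78) = 1 − Φ(4.78/√t) = 1 − Φ(4.78/√11.01) = 1 − Φ(1.4406) ≈ 0.07485. Doubling: P(τ_{4.78} ≤ 11.01) ≈ 2 · 0.07485 = 0.14970 ≈ 0.1497.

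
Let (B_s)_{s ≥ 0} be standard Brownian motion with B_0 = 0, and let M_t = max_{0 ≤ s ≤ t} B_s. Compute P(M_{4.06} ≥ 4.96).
P(M_{4.06} ≥ 4.96) = 2·P(B_{4.06} ≥ 4.96) = 2(1 − Φ(4.96/√4.06)) ≈ 0.0138

By the reflection principle for Brownian motion, P(M_t ≥ a) = 2 · P(B_t ≥ a) for a ≥ 0. Since B_t ~ N(0, t), P(B_t ≥ 4.96) = 1 − Φ(4.96/√t) = 1 − Φ(4.96/√4.06) = 1 − Φ(2.4616). So
  P(M_{4.06} ≥ 4.96) = 2(1 − Φ(2.4616)) ≈ 0.0138.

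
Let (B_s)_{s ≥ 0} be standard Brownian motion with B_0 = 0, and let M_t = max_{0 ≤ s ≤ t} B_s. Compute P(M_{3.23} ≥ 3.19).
P(M_{3.23} ≥ 3.19) = 2·P(B_{3.23} ≥ 3.19) = 2(1 − Φ(3.19/√3.23)) ≈ 0.0759

By the reflection principle for Brownian motion, P(M_t ≥ a) = 2 · P(B_t ≥ a) for a ≥ 0. Since B_t ~ N(0, t), P(B_t ≥ 3.19) = 1 − Φ(3.19/√t) = 1 − Φ(3.19/√3.23) = 1 − Φ(1.7750). So
  P(M_{3.23} ≥ 3.19) = 2(1 − Φ(1.7750)) ≈ 0.0759.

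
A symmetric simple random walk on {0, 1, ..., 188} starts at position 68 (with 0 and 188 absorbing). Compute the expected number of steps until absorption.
E[τ | X_0 = 68] = 8160

Let v_k = E[τ | X_0 = k]. Boundary: v_0 = v_188 = 0. Recurrence: v_k = 1 + (v_{k-1} + v_{k+1})/2 for 1 ≤ k ≤ 187. The particular solution to v_k − (v_{k-1} + v_{k+1})/2 = 1 is v_k = −k^2. Adding homogeneous solution A + B k and matching boundaries gives v_k = k (188 − k). Substituting k = 68: v_68 = 68 · 120 = 8160.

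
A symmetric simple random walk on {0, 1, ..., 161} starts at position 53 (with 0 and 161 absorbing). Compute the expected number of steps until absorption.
E[τ | X_0 = 53] = 5724

Let v_k = E[τ | X_0 = k]. Boundary: v_0 = v_161 = 0. Recurrence: v_k = 1 + (v_{k-1} + v_{k+1})/2 for 1 ≤ k ≤ 160. The particular solution to v_k − (v_{k-1} + v_{k+1})/2 = 1 is v_k = −k^2. Adding homogeneous solution A + B k and matching boundaries gives v_k = k (161 − k). Substituting k = 53: v_53 = 53 · 108 = 5724.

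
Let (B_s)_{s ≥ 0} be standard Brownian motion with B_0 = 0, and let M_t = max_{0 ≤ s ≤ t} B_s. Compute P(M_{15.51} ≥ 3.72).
P(M_{15.51} ≥ 3.72) = 2·P(B_{15.51} ≥ 3.72) = 2(1 − Φ(3.72/√15.51)) ≈ 0.3449

By the reflection principle for Brownian motion, P(M_t ≥ a) = 2 · P(B_t ≥ a) for a ≥ 0. Since B_t ~ N(0, t), P(B_t ≥ 3.72) = 1 − Φ(3.72/√t) = 1 − Φ(3.72/√15.51) = 1 − Φ(0.9446). So
  P(M_{15.51} ≥ 3.72) = 2(1 − Φ(0.9446)) ≈ 0.3449.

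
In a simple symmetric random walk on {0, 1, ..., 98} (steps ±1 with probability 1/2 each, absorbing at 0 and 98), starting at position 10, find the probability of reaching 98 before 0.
P(hit 98 before 0) = 10/98 = 5/49

Let u_k = P(hit 98 before 0 | start at k). Then u_0 = 0, u_98 = 1, and u_k = u_{k-1}/2 + u_{k+1}/2 for 1 ≤ k ≤ 97. This harmonic recurrence is solved by u_k = k/98, giving u_10 = 10/98 = 5/49.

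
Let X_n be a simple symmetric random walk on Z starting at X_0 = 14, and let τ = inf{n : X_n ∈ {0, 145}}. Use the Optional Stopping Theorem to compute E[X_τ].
E[X_τ] = 14

X_n is a martingale and τ is a bounded-mean stopping time (indeed τ is finite a.s. with bounded expectation since the walk is in a bounded region). By the OST, E[X_τ] = E[X_0] = 14. Equivalently: E[X_τ] = 145 · P(hit 145 first) + 0 · P(hit 0 first) = 145 · (14/145) = 14.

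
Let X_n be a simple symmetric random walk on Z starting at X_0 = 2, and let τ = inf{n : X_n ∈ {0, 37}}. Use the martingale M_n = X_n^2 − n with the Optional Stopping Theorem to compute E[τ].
E[τ] = 70

M_n = X_n^2 − n is a martingale (since E[X_{n+1}^2 | F_n] = X_n^2 + 1). By OST (τ has finite mean in a bounded region), E[M_τ] = E[M_0] = X_0^2 − 0 = 2^2 = 4. Also E[M_τ] = E[X_τ^2] − E[τ]. The walk exits at 0 or 37, with P(hit 37 first) = 2/37, so E[X_τ^2] = 37^2 · 2/37 + 0 = 74. Thus E[τ] = E[X_τ^2] − E[M_τ] = 74 − 4 = 70 = 2(37 − 2) = 70.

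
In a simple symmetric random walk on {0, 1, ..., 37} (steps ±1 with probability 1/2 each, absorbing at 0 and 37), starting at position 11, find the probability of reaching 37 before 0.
P(hit 37 before 0) = 11/37

Let u_k = P(hit 37 before 0 | start at k). Then u_0 = 0, u_37 = 1, and u_k = u_{k-1}/2 + u_{k+1}/2 for 1 ≤ k ≤ 36. This harmonic recurrence is solved by u_k = k/37, giving u_11 = 11/37.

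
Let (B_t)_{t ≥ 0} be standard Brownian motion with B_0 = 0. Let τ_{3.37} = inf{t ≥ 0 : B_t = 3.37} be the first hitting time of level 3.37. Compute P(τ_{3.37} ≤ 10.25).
P(τ_{3.37} ≤ 10.25) = 2(1 − Φ(3.37/√10.25)) = 2(1 − Φ(1.0526)) ≈ 0.2925

By the reflection principle for standard BM, P(τ_b ≤ t) = 2 · P(B_t ≥ b). Since B_t ~ N(0, t), P(B_t ≥ 3.37) = 1 − Φ(3.37/√t) = 1 − Φ(3.37/√10.25) = 1 − Φ(1.0526) ≈ 0.14626. Doubling: P(τ_{3.37} ≤ 10.25) ≈ 2 · 0.14626 = 0.29252 ≈ 0.2925.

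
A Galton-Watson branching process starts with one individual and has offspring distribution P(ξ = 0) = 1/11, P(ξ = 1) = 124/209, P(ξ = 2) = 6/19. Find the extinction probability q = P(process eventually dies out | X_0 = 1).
q = 19/66

The pgf is f(s) = 1/11 + 124/209·s + 6/19·s². The extinction probability q is the smallest fixed point of f in [0, 1]. Setting s = f(s):
  6/19·s² + (124/209 − 1)·s + 1/11 = 0
  6/19·s² − (1/11 + 6/19)·s + 1/11 = 0
which factors as (s − 1)·(6/19·s − 1/11) = 0, giving roots s = 1 and s = (1/11)/(6/19) = 19/66.
Mean offspring μ = 124/209 + 2·6/19 = 256/209 > 1 (supercritical), so q < 1. The extinction probability is the smaller root: q = (1/11)/(6/19) = 19/66.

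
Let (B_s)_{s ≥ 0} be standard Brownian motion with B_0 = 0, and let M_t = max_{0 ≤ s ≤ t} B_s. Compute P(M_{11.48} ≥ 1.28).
P(M_{11.48} ≥ 1.28) = 2·P(B_{11.48} ≥ 1.28) = 2(1 − Φ(1.28/√11.48)) ≈ 0.7056

By the reflection principle for Brownian motion, P(M_t ≥ a) = 2 · P(B_t ≥ a) for a ≥ 0. Since B_t ~ N(0, t), P(B_t ≥ 1.28) = 1 − Φ(1.28/√t) = 1 − Φ(1.28/√11.48) = 1 − Φ(0.3778). So
  P(M_{11.48} ≥ 1.28) = 2(1 − Φ(0.3778)) ≈ 0.7056.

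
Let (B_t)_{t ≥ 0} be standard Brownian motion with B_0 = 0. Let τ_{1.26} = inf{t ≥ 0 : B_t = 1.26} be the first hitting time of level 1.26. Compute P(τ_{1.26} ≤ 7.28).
P(τ_{1.26} ≤ 7.28) = 2(1 − Φ(1.26/√7.28)) = 2(1 − Φ(0.4670)) ≈ 0.6405

By the reflection principle for standard BM, P(τ_b ≤ t) = 2 · P(B_t ≥ b). Since B_t ~ N(0, t), P(B_t ≥ 1.26) = 1 − Φ(1.26/√t) = 1 − Φ(1.26/√7.28) = 1 − Φ(0.4670) ≈ 0.32025. Doubling: P(τ_{1.26} ≤ 7.28) ≈ 2 · 0.32025 = 0.64050 ≈ 0.6405.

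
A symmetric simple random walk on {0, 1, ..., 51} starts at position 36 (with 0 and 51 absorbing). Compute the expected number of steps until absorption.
E[τ | X_0 = 36] = 540

Let v_k = E[τ | X_0 = k]. Boundary: v_0 = v_51 = 0. Recurrence: v_k = 1 + (v_{k-1} + v_{k+1})/2 for 1 ≤ k ≤ 50. The particular solution to v_k − (v_{k-1} + v_{k+1})/2 = 1 is v_k = −k^2. Adding homogeneous solution A + B k and matching boundaries gives v_k = k (51 − k). Substituting k = 36: v_36 = 36 · 15 = 540.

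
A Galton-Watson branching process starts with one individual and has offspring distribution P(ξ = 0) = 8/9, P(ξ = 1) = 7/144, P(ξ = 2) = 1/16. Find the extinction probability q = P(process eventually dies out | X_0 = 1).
q = 1

Mean offspring μ = 0·8/9 + 1·7/144 + 2·1/16 = 25/144 ≤ 1. For μ ≤ 1 with offspring not concentrated at 1, the Galton-Watson process goes extinct almost surely, so q = 1.
(Algebraic check: The pgf is f(s) = 8/9 + 7/144·s + 1/16·s². The extinction probability q is the smallest fixed point of f in [0, 1]. Setting s = f(s):
  1/16·s² + (7/144 − 1)·s + 8/9 = 0
  1/16·s² − (8/9 + 1/16)·s + 8/9 = 0
which factors as (s − 1)·(1/16·s − 8/9) = 0, giving roots s = 1 and s = (8/9)/(1/16) = 128/9. Since 128/9 ≥ 1, the smallest root in [0, 1] is s = 1.)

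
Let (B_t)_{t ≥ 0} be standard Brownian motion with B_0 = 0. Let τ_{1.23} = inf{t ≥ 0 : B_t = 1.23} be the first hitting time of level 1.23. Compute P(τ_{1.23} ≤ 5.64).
P(τ_{1.23} ≤ 5.64) = 2(1 − Φ(1.23/√5.64)) = 2(1 − Φ(0.5179)) ≈ 0.6045

By the reflection principle for standard BM, P(τ_b ≤ t) = 2 · P(B_t ≥ b). Since B_t ~ N(0, t), P(B_t ≥ 1.23) = 1 − Φ(1.23/√t) = 1 − Φ(1.23/√5.64) = 1 − Φ(0.5179) ≈ 0.30226. Doubling: P(τ_{1.23} ≤ 5.64) ≈ 2 · 0.30226 = 0.60452 ≈ 0.6045.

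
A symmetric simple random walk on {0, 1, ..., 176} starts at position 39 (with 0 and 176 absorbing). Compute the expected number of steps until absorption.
E[τ | X_0 = 39] = 5343

Let v_k = E[τ | X_0 = k]. Boundary: v_0 = v_176 = 0. Recurrence: v_k = 1 + (v_{k-1} + v_{k+1})/2 for 1 ≤ k ≤ 175. The particular solution to v_k − (v_{k-1} + v_{k+1})/2 = 1 is v_k = −k^2. Adding homogeneous solution A + B k and matching boundaries gives v_k = k (176 − k). Substituting k = 39: v_39 = 39 · 137 = 5343.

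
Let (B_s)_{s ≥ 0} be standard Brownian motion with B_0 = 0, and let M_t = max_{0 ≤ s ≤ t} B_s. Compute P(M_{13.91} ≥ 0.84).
P(M_{13.91} ≥ 0.84) = 2·P(B_{13.91} ≥ 0.84) = 2(1 − Φ(0.84/√13.91)) ≈ 0.8218

By the reflection principle for Brownian motion, P(M_t ≥ a) = 2 · P(B_t ≥ a) for a ≥ 0. Since B_t ~ N(0, t), P(B_t ≥ 0.84) = 1 − Φ(0.84/√t) = 1 − Φ(0.84/√13.91) = 1 − Φ(0.2252). So
  P(M_{13.91} ≥ 0.84) = 2(1 − Φ(0.2252)) ≈ 0.8218.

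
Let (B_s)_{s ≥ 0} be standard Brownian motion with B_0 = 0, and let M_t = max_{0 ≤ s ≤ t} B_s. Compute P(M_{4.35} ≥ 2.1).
P(M_{4.35} ≥ 2.1) = 2·P(B_{4.35} ≥ 2.1) = 2(1 − Φ(2.1/√4.35)) ≈ 0.3140

By the reflection principle for Brownian motion, P(M_t ≥ a) = 2 · P(B_t ≥ a) for a ≥ 0. Since B_t ~ N(0, t), P(B_t ≥ 2.1) = 1 − Φ(2.1/√t) = 1 − Φ(2.1/√4.35) = 1 − Φ(1.0069). So
  P(M_{4.35} ≥ 2.1) = 2(1 − Φ(1.0069)) ≈ 0.3140.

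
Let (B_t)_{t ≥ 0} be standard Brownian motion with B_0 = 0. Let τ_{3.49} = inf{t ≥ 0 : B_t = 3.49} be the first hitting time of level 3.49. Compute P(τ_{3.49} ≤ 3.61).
P(τ_{3.49} ≤ 3.61) = 2(1 − Φ(3.49/√3.61)) = 2(1 − Φ(1.8368)) ≈ 0.0662

By the reflection principle for standard BM, P(τ_b ≤ t) = 2 · P(B_t ≥ b). Since B_t ~ N(0, t), P(B_t ≥ 3.49) = 1 − Φ(3.49/√t) = 1 − Φ(3.49/√3.61) = 1 − Φ(1.8368) ≈ 0.03312. Doubling: P(τ_{3.49} ≤ 3.61) ≈ 2 · 0.03312 = 0.06624 ≈ 0.0662.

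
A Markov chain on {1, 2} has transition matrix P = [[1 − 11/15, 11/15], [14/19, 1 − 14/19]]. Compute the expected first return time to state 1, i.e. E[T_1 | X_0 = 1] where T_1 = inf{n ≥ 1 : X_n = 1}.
E[T_1 | X_0 = 1] = 1/π_1 = 419/210

For an irreducible recurrent Markov chain with stationary distribution π, E[T_i | X_0 = i] = 1/π_i (Kac's formula). Here π_1 = (14/19)/(11/15 + 14/19) = (14/19)/(419/285) = 210/419, so E[T_1 | X_0 = 1] = 1/π_1 = (11/15 + 14/19)/(14/19) = (419/285)/(14/19) = 419/210.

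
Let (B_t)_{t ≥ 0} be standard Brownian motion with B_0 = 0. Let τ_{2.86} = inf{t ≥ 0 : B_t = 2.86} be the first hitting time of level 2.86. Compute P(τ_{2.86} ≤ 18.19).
P(τ_{2.86} ≤ 18.19) = 2(1 − Φ(2.86/√18.19)) = 2(1 − Φ(0.6706)) ≈ 0.5025

By the reflection principle for standard BM, P(τ_b ≤ t) = 2 · P(B_t ≥ b). Since B_t ~ N(0, t), P(B_t ≥ 2.86) = 1 − Φ(2.86/√t) = 1 − Φ(2.86/√18.19) = 1 − Φ(0.6706) ≈ 0.25124. Doubling: P(τ_{2.86} ≤ 18.19) ≈ 2 · 0.25124 = 0.50248 ≈ 0.5025.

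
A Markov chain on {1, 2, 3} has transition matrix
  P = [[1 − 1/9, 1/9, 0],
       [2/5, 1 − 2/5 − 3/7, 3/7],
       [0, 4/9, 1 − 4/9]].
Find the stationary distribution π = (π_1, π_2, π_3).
π = (504/779, 140/779, 135/779)

This is a birth-death chain on three states, which satisfies detailed balance: π_1 · P_{12} = π_2 · P_{21} and π_2 · P_{23} = π_3 · P_{32}.
From π_1 · 1/9 = π_2 · 2/5: π_2/π_1 = (1/9)/(2/5) = 5/18.
From π_2 · 3/7 = π_3 · 4/9: π_3/π_2 = (3/7)/(4/9) = 27/28.
Take π_1 proportional to 1; then unnormalized π = (1, 5/18, 15/56). Normalize by dividing by the sum 779/504:
  π = (504/779, 140/779, 135/779).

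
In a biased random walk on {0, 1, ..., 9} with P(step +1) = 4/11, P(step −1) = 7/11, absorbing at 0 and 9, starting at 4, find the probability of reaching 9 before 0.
P(hit 9 before 0) = (1 − (7/4)^4) / (1 − (7/4)^9) = 732160/13363821

Let u_k denote P(reach 9 before 0 | start at k). Boundary: u_0 = 0, u_9 = 1. Recurrence: u_k = 4/11·u_{k+1} + 7/11·u_{k-1} for 1 ≤ k ≤ 8. Try u_k = A + B·r^k with r = q/p = (7/11)/(4/11) = 7/4. Substitution satisfies the recurrence; boundary conditions give:
  u_k = (1 − r^k) / (1 − r^N) = (1 − (7/4)^4) / (1 − (7/4)^9) = 732160/13363821.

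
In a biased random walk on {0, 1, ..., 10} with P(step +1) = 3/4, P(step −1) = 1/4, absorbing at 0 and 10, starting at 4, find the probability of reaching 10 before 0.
P(hit 10 before 0) = (1 − (1/3)^4) / (1 − (1/3)^10) = 7290/7381

Let u_k denote P(reach 10 before 0 | start at k). Boundary: u_0 = 0, u_10 = 1. Recurrence: u_k = 3/4·u_{k+1} + 1/4·u_{k-1} for 1 ≤ k ≤ 9. Try u_k = A + B·r^k with r = q/p = (1/4)/(3/4) = 1/3. Substitution satisfies the recurrence; boundary conditions give:
  u_k = (1 − r^k) / (1 − r^N) = (1 − (1/3)^4) / (1 − (1/3)^10) = 7290/7381.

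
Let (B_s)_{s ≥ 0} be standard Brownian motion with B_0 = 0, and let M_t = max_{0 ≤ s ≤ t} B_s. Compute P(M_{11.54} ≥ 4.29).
P(M_{11.54} ≥ 4.29) = 2·P(B_{11.54} ≥ 4.29) = 2(1 − Φ(4.29/√11.54)) ≈ 0.2066

By the reflection principle for Brownian motion, P(M_t ≥ a) = 2 · P(B_t ≥ a) for a ≥ 0. Since B_t ~ N(0, t), P(B_t ≥ 4.29) = 1 − Φ(4.29/√t) = 1 − Φ(4.29/√11.54) = 1 − Φ(1.2629). So
  P(M_{11.54} ≥ 4.29) = 2(1 − Φ(1.2629)) ≈ 0.2066.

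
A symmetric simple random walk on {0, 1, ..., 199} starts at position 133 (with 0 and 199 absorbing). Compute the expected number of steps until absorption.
E[τ | X_0 = 133] = 8778

Let v_k = E[τ | X_0 = k]. Boundary: v_0 = v_199 = 0. Recurrence: v_k = 1 + (v_{k-1} + v_{k+1})/2 for 1 ≤ k ≤ 198. The particular solution to v_k − (v_{k-1} + v_{k+1})/2 = 1 is v_k = −k^2. Adding homogeneous solution A + B k and matching boundaries gives v_k = k (199 − k). Substituting k = 133: v_133 = 133 · 66 = 8778.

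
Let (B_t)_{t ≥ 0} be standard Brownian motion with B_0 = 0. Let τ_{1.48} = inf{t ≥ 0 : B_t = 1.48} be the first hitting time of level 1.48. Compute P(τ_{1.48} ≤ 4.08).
P(τ_{1.48} ≤ 4.08) = 2(1 − Φ(1.48/√4.08)) = 2(1 − Φ(0.7327)) ≈ 0.4637

By the reflection principle for standard BM, P(τ_b ≤ t) = 2 · P(B_t ≥ b). Since B_t ~ N(0, t), P(B_t ≥ 1.48) = 1 − Φ(1.48/√t) = 1 − Φ(1.48/√4.08) = 1 − Φ(0.7327) ≈ 0.23187. Doubling: P(τ_{1.48} ≤ 4.08) ≈ 2 · 0.23187 = 0.46374 ≈ 0.4637.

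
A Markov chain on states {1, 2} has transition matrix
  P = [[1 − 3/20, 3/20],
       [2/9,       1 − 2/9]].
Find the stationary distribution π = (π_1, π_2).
π_1 = 40/67, π_2 = 27/67

Solve πP = π with π_1 + π_2 = 1. From πP = π: π_1 · (1 − 3/20) + π_2 · 2/9 = π_1 ⇒ π_2 · 2/9 = π_1 · 3/20 ⇒ π_2/π_1 = (3/20)/(2/9) = 27/40. Together with π_1 + π_2 = 1:
  π_1 = (2/9)/(3/20 + 2/9) = (2/9)/(67/180) = 40/67,
  π_2 = (3/20)/(3/20 + 2/9) = (3/20)/(67/180) = 27/67.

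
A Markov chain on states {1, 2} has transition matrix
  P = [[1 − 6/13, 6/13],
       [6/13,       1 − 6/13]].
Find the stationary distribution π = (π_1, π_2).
π_1 = 1/2, π_2 = 1/2

Solve πP = π with π_1 + π_2 = 1. From πP = π: π_1 · (1 − 6/13) + π_2 · 6/13 = π_1 ⇒ π_2 · 6/13 = π_1 · 6/13 ⇒ π_2/π_1 = (6/13)/(6/13) = 1. Together with π_1 + π_2 = 1:
  π_1 = (6/13)/(6/13 + 6/13) = (6/13)/(12/13) = 1/2,
  π_2 = (6/13)/(6/13 + 6/13) = (6/13)/(12/13) = 1/2.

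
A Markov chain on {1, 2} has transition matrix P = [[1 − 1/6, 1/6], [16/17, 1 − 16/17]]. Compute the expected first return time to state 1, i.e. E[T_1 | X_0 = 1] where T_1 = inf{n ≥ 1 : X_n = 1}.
E[T_1 | X_0 = 1] = 1/π_1 = 113/96

For an irreducible recurrent Markov chain with stationary distribution π, E[T_i | X_0 = i] = 1/π_i (Kac's formula). Here π_1 = (16/17)/(1/6 + 16/17) = (16/17)/(113/102) = 96/113, so E[T_1 | X_0 = 1] = 1/π_1 = (1/6 + 16/17)/(16/17) = (113/102)/(16/17) = 113/96.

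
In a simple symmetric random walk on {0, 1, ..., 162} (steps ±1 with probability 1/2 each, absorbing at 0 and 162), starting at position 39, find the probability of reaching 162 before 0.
P(hit 162 before 0) = 39/162 = 13/54

Let u_k = P(hit 162 before 0 | start at k). Then u_0 = 0, u_162 = 1, and u_k = u_{k-1}/2 + u_{k+1}/2 for 1 ≤ k ≤ 161. This harmonic recurrence is solved by u_k = k/162, giving u_39 = 39/162 = 13/54.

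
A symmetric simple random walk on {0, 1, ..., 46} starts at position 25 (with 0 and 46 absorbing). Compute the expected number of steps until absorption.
E[τ | X_0 = 25] = 525

Let v_k = E[τ | X_0 = k]. Boundary: v_0 = v_46 = 0. Recurrence: v_k = 1 + (v_{k-1} + v_{k+1})/2 for 1 ≤ k ≤ 45. The particular solution to v_k − (v_{k-1} + v_{k+1})/2 = 1 is v_k = −k^2. Adding homogeneous solution A + B k and matching boundaries gives v_k = k (46 − k). Substituting k = 25: v_25 = 25 · 21 = 525.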